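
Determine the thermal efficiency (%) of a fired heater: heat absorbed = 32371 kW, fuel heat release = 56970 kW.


Furnace efficiency = Q_absorbed / Q_fuel * 100
= 32371 / 56970 * 100 = 56.82

56.82 %


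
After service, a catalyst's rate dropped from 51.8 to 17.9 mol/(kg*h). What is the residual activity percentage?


Activity (%) = (rate_used / rate_fresh) * 100
rate_used = 17.9, rate_fresh = 51.8
= (17.9 / 51.8) * 100
= 0.3456 * 100 = 34.56

34.56 %


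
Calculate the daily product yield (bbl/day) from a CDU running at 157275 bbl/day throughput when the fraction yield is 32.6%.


Crude throughput = 157275 bbl/day
Fraction yield = 32.6%
yield = throughput * fraction / 100
yield = 157275 * 32.6 / 100 = 51271.65

51271.65 bbl/day


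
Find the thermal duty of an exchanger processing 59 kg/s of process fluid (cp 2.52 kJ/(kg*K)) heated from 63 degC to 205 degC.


Q = m_dot * cp * delta_T
delta_T = 205 - 63 = 142 K
Q = 59 * 2.52 * 142
= 148.68 * 142
= 21112.56 kW

21112.56 kW


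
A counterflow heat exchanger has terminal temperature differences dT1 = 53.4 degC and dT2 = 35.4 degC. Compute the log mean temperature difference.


LMTD = (dT1 - dT2) / ln(dT1/dT2)
= (53.4 - 35.4) / ln(53.4 / 35.4) = 18 / 0.411099 = 43.79

43.79 degC


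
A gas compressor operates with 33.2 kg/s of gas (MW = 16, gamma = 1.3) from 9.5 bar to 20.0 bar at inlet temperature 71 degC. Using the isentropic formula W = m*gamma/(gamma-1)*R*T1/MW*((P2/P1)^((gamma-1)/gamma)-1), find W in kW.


Isentropic work: W = m*(gamma/(gamma-1))*(R*T1/MW)*((P2/P1)^((gamma-1)/gamma) - 1)
T1 = 71 + 273.15 = 344.15 K
Pressure ratio = 20.0 / 9.5 = 2.10526
Exponent = (1.3 - 1)/1.3 = 0.230769
(P2/P1)^exp - 1 = 2.10526^0.230769 - 1 = 0.187433
W = 33.2 * 1.3 / 0.3 * 8.314 * 344.15 / 16 * 0.187433 = 4822

4822 kW


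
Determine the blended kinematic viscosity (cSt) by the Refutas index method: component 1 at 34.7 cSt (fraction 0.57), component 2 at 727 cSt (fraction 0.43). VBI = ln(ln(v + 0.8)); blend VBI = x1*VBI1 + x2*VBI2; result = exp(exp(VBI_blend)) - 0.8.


Refutas method: VBN_i = 14.534*ln(ln(visc_i + 0.8)) + 10.975, blended linearly by mass fraction; since VBN is linear in VBI_i = ln(ln(visc_i + 0.8)) and the fractions sum to 1, blend VBI directly: visc = exp(exp(VBI_blend)) - 0.8
VBI_1 = ln(ln(34.7 + 0.8)) = 1.27243
VBI_2 = ln(ln(727 + 0.8)) = 1.88556
VBI_blend = 0.57 * 1.27243 + 0.43 * 1.88556 = 1.53608
visc_blend = exp(exp(1.53608)) - 0.8 = 103.4

103.4 cSt


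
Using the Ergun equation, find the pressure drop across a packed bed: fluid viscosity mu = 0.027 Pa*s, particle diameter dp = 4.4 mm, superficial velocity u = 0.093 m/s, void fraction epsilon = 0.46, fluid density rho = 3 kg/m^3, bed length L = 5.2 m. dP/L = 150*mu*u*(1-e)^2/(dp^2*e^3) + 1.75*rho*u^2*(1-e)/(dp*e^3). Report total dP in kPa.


dp = 4.4 mm = 0.0044 m
Viscous term = 150*0.027*0.093*(1-0.46)^2 / (0.0044^2*0.46^3) = 58283.6
Inertial term = 1.75*3*0.093^2*(1-0.46) / (0.0044*0.46^3) = 57.2523
dP/L = 58283.6 + 57.2523 = 58340.9 Pa/m
dP = 58340.9 * 5.2 / 1000 = 303.4 kPa

303.4 kPa


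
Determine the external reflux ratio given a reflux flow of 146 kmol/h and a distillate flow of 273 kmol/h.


Reflux ratio definition: R = L / D (liquid returned / distillate withdrawn)
L = 146 kmol/h, D = 273 kmol/h
R = 146 / 273 = 0.5348

0.5348


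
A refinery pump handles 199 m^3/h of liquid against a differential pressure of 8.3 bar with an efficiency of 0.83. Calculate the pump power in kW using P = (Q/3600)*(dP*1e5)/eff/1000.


Q = 199 / 3600 = 0.0552778 m^3/s
P = 0.0552778 * (8.3 * 1e5) / 0.83 / 1000 = 55.28

55.28 kW


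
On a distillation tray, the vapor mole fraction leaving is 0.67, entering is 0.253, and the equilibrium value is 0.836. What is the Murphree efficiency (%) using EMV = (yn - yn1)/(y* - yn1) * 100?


Murphree vapor efficiency: EMV = (y_n - y_(n-1)) / (y*_n - y_(n-1)) * 100
EMV = (0.67 - 0.253) / (0.836 - 0.253) * 100 = 0.417 / 0.583 * 100 = 71.53

71.53 %


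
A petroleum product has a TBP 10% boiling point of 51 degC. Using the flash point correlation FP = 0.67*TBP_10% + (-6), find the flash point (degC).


FP = 0.67 * 51 + (-6) = 28.17

28.17 degC


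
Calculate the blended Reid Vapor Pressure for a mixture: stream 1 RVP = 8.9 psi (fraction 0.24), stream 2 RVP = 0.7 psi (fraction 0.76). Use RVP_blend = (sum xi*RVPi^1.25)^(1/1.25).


Chevron index: RVP_blend = (sum xi*RVPi^1.25)^(1/1.25)
RVP^1.25 terms: 0.24 * 8.9^1.25 + 0.76 * 0.7^1.25 = 4.17596
RVP_blend = 4.17596^(1/1.25) = 3.138

3.138 psi


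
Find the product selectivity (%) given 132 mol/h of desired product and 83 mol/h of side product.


Selectivity = desired / (desired + undesired) * 100
Total products = 132 + 83 = 215 mol/h
S = 132 / 215 * 100
= 0.6140 * 100
= 61.40 %

61.40 %


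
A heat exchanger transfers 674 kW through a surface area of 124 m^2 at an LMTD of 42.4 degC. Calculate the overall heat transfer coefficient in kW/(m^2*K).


From Q = U*A*LMTD, U = Q / (A * LMTD)
U = 674 / (124 * 42.4) = 674 / 5257.6 = 0.1282

0.1282 kW/(m^2*K)


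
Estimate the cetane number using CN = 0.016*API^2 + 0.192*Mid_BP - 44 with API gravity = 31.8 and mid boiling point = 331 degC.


CN = 0.016 * 31.8^2 + 0.192 * 331 - 44
CN = 16.17984 + 63.552 - 44 = 35.73184

35.73184


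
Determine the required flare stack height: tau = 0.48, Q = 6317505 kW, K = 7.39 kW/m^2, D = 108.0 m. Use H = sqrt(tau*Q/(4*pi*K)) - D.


tau*Q/(4*pi*K) = 0.48 * 6317505 / (4 * pi * 7.39) = 32653.7
sqrt(32653.7) = 180.703
H = 180.703 - 108.0 = 72.70

72.70 m


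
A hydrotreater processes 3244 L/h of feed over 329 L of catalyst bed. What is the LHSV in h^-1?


LHSV = volumetric feed rate / catalyst volume
= 3244 L/h / 329 L
= 9.860 h^-1

9.860 h^-1


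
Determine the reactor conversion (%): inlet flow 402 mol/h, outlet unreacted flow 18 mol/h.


X = (F_in - F_out) / F_in * 100
Moles reacted = 402 - 18 = 384
X = 384 / 402 * 100
= 0.9552 * 100
= 95.52 %

95.52 %


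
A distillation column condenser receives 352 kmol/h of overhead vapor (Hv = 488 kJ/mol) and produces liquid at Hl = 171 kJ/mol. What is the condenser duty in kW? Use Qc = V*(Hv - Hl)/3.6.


Qc = 352 * (488 - 171) / 3.6 = 352 * 317 / 3.6 = 31000

31000 kW


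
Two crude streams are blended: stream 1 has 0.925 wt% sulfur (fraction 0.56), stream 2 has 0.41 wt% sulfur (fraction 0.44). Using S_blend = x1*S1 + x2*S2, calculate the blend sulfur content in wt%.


Linear sulfur blending: S_blend = x1*S1 + x2*S2
Contribution 1: 0.56 * 0.925 = 0.518 wt%
Contribution 2: 0.44 * 0.41 = 0.1804 wt%
S_blend = 0.518 + 0.1804 = 0.6984

0.6984 wt%


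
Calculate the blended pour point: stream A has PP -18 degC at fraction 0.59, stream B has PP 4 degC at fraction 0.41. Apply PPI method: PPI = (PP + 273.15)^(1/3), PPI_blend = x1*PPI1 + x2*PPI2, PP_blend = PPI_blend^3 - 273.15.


PPI_1 = (-18 + 273.15)^(1/3) = 6.342569
PPI_2 = (4 + 273.15)^(1/3) = 6.51986
PPI_blend = 0.59 * 6.342569 + 0.41 * 6.51986 = 6.415258
PP_blend = 6.415258^3 - 273.15 = 264.0234 - 273.15 = -9.13

-9.13 degC


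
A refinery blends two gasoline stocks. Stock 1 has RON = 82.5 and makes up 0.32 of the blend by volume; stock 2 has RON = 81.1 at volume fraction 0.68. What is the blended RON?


Linear blending: RON_blend = sum(vi * RONi)
Contribution 1: 0.32 * 82.5 = 26.4
Contribution 2: 0.68 * 81.1 = 55.148
RON_blend = 26.4 + 55.148 = 81.548

81.548


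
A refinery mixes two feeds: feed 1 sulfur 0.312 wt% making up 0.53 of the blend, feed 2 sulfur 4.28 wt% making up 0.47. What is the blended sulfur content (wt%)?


Linear sulfur blending: S_blend = x1*S1 + x2*S2
Contribution 1: 0.53 * 0.312 = 0.16536 wt%
Contribution 2: 0.47 * 4.28 = 2.0116 wt%
S_blend = 0.16536 + 2.0116 = 2.17696

2.17696 wt%


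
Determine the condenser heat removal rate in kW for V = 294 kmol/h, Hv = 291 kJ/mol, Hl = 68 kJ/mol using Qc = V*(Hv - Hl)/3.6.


Qc = 294 * (291 - 68) / 3.6 = 294 * 223 / 3.6 = 18210

18210 kW


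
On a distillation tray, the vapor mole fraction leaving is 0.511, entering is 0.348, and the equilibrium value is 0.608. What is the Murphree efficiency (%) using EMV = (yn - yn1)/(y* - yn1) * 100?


Murphree vapor efficiency: EMV = (y_n - y_(n-1)) / (y*_n - y_(n-1)) * 100
EMV = (0.511 - 0.348) / (0.608 - 0.348) * 100 = 0.163 / 0.26 * 100 = 62.69

62.69 %


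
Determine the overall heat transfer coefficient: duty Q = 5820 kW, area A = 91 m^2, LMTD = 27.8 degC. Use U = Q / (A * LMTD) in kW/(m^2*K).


From Q = U*A*LMTD, U = Q / (A * LMTD)
U = 5820 / (91 * 27.8) = 5820 / 2529.8 = 2.301

2.301 kW/(m^2*K)


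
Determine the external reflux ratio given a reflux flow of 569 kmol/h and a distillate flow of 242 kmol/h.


Reflux ratio definition: R = L / D (liquid returned / distillate withdrawn)
L = 569 kmol/h, D = 242 kmol/h
R = 569 / 242 = 2.351

2.351


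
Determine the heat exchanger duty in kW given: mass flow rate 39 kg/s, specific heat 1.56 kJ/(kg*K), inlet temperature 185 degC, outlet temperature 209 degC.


Q = m_dot * cp * delta_T
delta_T = 209 - 185 = 24 K
Q = 39 * 1.56 * 24
= 60.84 * 24
= 1460.16 kW

1460.16 kW


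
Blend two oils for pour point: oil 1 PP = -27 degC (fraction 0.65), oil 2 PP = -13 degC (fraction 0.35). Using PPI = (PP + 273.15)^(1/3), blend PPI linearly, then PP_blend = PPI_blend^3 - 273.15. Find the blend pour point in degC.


PPI_1 = (-27 + 273.15)^(1/3) = 6.2671
PPI_2 = (-13 + 273.15)^(1/3) = 6.383731
PPI_blend = 0.65 * 6.2671 + 0.35 * 6.383731 = 6.307921
PP_blend = 6.307921^3 - 273.15 = 250.9913 - 273.15 = -22.16

-22.16 degC


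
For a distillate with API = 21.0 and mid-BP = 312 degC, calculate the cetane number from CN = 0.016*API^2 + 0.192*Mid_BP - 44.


CN = 0.016 * 21.0^2 + 0.192 * 312 - 44
CN = 7.056 + 59.904 - 44 = 22.96

22.96


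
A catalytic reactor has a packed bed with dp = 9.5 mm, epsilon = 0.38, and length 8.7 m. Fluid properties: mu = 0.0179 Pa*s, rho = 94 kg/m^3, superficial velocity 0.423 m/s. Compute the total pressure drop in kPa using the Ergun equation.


dp = 9.5 mm = 0.0095 m
Viscous term = 150*0.0179*0.423*(1-0.38)^2 / (0.0095^2*0.38^3) = 88159.7
Inertial term = 1.75*94*0.423^2*(1-0.38) / (0.0095*0.38^3) = 35007.7
dP/L = 88159.7 + 35007.7 = 123167 Pa/m
dP = 123167 * 8.7 / 1000 = 1072 kPa

1072 kPa


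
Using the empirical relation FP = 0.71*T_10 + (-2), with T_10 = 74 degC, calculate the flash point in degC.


FP = 0.71 * 74 + (-2) = 50.54

50.54 degC


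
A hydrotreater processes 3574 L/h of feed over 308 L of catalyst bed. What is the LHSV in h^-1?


LHSV = volumetric feed rate / catalyst volume
= 3574 L/h / 308 L
= 11.60 h^-1

11.60 h^-1


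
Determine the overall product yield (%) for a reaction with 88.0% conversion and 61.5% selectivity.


Overall yield = conversion (%) * selectivity (%) / 100
Conversion = 88.0%, Selectivity = 61.5%
Y = 88.0 * 61.5 / 100
= 54.12 %

54.12 %


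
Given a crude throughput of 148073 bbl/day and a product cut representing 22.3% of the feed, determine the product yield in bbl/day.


Crude throughput = 148073 bbl/day
Fraction yield = 22.3%
yield = throughput * fraction / 100
yield = 148073 * 22.3 / 100 = 33020.279

33020.279 bbl/day


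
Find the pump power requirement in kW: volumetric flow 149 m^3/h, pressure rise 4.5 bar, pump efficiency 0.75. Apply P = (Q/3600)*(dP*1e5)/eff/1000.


Q = 149 / 3600 = 0.0413889 m^3/s
P = 0.0413889 * (4.5 * 1e5) / 0.75 / 1000 = 24.83

24.83 kW


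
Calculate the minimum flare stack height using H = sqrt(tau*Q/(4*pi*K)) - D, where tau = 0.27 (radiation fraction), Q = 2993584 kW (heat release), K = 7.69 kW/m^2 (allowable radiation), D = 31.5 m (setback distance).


tau*Q/(4*pi*K) = 0.27 * 2993584 / (4 * pi * 7.69) = 8364.1
sqrt(8364.1) = 91.4555
H = 91.4555 - 31.5 = 59.96

59.96 m


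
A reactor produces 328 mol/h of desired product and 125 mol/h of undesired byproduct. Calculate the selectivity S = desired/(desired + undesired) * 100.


Selectivity = desired / (desired + undesired) * 100
Total products = 328 + 125 = 453 mol/h
S = 328 / 453 * 100
= 0.7241 * 100
= 72.41 %

72.41 %


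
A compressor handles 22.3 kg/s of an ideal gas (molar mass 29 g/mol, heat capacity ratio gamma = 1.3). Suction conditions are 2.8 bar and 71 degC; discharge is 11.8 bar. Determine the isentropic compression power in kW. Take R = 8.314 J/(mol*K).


Isentropic work: W = m*(gamma/(gamma-1))*(R*T1/MW)*((P2/P1)^((gamma-1)/gamma) - 1)
T1 = 71 + 273.15 = 344.15 K
Pressure ratio = 11.8 / 2.8 = 4.21429
Exponent = (1.3 - 1)/1.3 = 0.230769
(P2/P1)^exp - 1 = 4.21429^0.230769 - 1 = 0.393693
W = 22.3 * 1.3 / 0.3 * 8.314 * 344.15 / 29 * 0.393693 = 3754

3754 kW


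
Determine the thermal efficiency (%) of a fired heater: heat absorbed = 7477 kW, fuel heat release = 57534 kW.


Furnace efficiency = Q_absorbed / Q_fuel * 100
= 7477 / 57534 * 100 = 13.00

13.00 %


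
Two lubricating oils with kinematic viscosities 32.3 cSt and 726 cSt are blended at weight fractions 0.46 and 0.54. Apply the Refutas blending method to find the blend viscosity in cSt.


Refutas method: VBN_i = 14.534*ln(ln(visc_i + 0.8)) + 10.975, blended linearly by mass fraction; since VBN is linear in VBI_i = ln(ln(visc_i + 0.8)) and the fractions sum to 1, blend VBI directly: visc = exp(exp(VBI_blend)) - 0.8
VBI_1 = ln(ln(32.3 + 0.8)) = 1.25263
VBI_2 = ln(ln(726 + 0.8)) = 1.88535
VBI_blend = 0.46 * 1.25263 + 0.54 * 1.88535 = 1.5943
visc_blend = exp(exp(1.5943)) - 0.8 = 136.9

136.9 cSt


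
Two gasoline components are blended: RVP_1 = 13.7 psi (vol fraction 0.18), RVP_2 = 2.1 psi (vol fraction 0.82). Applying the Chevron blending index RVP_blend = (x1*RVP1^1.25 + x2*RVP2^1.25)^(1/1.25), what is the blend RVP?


Chevron index: RVP_blend = (sum xi*RVPi^1.25)^(1/1.25)
RVP^1.25 terms: 0.18 * 13.7^1.25 + 0.82 * 2.1^1.25 = 6.81726
RVP_blend = 6.81726^(1/1.25) = 4.644

4.644 psi


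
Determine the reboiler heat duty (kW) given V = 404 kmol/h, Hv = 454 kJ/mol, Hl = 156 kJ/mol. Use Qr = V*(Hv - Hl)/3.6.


Qr = 404 * (454 - 156) / 3.6 = 404 * 298 / 3.6 = 33440

33440 kW


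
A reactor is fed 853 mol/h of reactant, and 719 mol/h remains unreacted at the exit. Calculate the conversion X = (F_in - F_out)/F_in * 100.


X = (F_in - F_out) / F_in * 100
Moles reacted = 853 - 719 = 134
X = 134 / 853 * 100
= 0.1571 * 100
= 15.71 %

15.71 %


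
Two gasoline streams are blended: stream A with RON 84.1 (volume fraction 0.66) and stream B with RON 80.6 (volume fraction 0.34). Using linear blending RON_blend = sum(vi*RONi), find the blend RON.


Linear blending: RON_blend = sum(vi * RONi)
Contribution 1: 0.66 * 84.1 = 55.506
Contribution 2: 0.34 * 80.6 = 27.404
RON_blend = 55.506 + 27.404 = 82.91

82.91


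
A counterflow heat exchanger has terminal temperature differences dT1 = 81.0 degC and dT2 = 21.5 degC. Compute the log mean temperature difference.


LMTD = (dT1 - dT2) / ln(dT1/dT2)
= (81.0 - 21.5) / ln(81.0 / 21.5) = 59.5 / 1.3264 = 44.86

44.86 degC


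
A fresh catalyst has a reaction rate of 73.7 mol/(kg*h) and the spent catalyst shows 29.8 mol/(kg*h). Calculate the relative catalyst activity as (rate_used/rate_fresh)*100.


Activity (%) = (rate_used / rate_fresh) * 100
rate_used = 29.8, rate_fresh = 73.7
= (29.8 / 73.7) * 100
= 0.4043 * 100 = 40.43

40.43 %


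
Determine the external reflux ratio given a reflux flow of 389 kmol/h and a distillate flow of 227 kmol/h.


Reflux ratio definition: R = L / D (liquid returned / distillate withdrawn)
L = 389 kmol/h, D = 227 kmol/h
R = 389 / 227 = 1.714

1.714


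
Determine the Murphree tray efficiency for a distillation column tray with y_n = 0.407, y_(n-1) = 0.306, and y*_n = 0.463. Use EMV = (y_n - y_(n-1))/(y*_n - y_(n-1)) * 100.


Murphree vapor efficiency: EMV = (y_n - y_(n-1)) / (y*_n - y_(n-1)) * 100
EMV = (0.407 - 0.306) / (0.463 - 0.306) * 100 = 0.101 / 0.157 * 100 = 64.33

64.33 %


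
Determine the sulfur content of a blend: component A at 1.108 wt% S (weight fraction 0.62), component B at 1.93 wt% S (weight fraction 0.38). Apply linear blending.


Linear sulfur blending: S_blend = x1*S1 + x2*S2
Contribution 1: 0.62 * 1.108 = 0.68696 wt%
Contribution 2: 0.38 * 1.93 = 0.7334 wt%
S_blend = 0.68696 + 0.7334 = 1.42036

1.42036 wt%


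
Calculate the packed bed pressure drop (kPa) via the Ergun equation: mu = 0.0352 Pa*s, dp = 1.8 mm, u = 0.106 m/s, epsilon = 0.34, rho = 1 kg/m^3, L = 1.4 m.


dp = 1.8 mm = 0.0018 m
Viscous term = 150*0.0352*0.106*(1-0.34)^2 / (0.0018^2*0.34^3) = 1914460
Inertial term = 1.75*1*0.106^2*(1-0.34) / (0.0018*0.34^3) = 183.436
dP/L = 1914460 + 183.436 = 1914640 Pa/m
dP = 1914640 * 1.4 / 1000 = 2680 kPa

2680 kPa


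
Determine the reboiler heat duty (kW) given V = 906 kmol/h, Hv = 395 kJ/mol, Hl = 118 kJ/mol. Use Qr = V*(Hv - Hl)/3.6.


Qr = 906 * (395 - 118) / 3.6 = 906 * 277 / 3.6 = 69710

69710 kW


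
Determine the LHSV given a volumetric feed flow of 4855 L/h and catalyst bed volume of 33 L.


LHSV = volumetric feed rate / catalyst volume
= 4855 L/h / 33 L
= 147.1 h^-1

147.1 h^-1


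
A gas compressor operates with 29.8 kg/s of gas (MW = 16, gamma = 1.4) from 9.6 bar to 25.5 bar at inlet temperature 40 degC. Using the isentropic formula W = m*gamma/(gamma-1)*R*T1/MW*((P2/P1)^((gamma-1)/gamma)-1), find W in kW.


Isentropic work: W = m*(gamma/(gamma-1))*(R*T1/MW)*((P2/P1)^((gamma-1)/gamma) - 1)
T1 = 40 + 273.15 = 313.15 K
Pressure ratio = 25.5 / 9.6 = 2.65625
Exponent = (1.4 - 1)/1.4 = 0.285714
(P2/P1)^exp - 1 = 2.65625^0.285714 - 1 = 0.321964
W = 29.8 * 1.4 / 0.4 * 8.314 * 313.15 / 16 * 0.321964 = 5464

5464 kW


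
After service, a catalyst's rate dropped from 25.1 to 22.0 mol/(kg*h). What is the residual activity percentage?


Activity (%) = (rate_used / rate_fresh) * 100
rate_used = 22.0, rate_fresh = 25.1
= (22.0 / 25.1) * 100
= 0.8765 * 100 = 87.65

87.65 %


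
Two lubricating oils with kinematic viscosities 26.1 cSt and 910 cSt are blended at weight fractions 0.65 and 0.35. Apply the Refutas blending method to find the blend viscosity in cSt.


Refutas method: VBN_i = 14.534*ln(ln(visc_i + 0.8)) + 10.975, blended linearly by mass fraction; since VBN is linear in VBI_i = ln(ln(visc_i + 0.8)) and the fractions sum to 1, blend VBI directly: visc = exp(exp(VBI_blend)) - 0.8
VBI_1 = ln(ln(26.1 + 0.8)) = 1.19153
VBI_2 = ln(ln(910 + 0.8)) = 1.91903
VBI_blend = 0.65 * 1.19153 + 0.35 * 1.91903 = 1.44616
visc_blend = exp(exp(1.44616)) - 0.8 = 69.08

69.08 cSt


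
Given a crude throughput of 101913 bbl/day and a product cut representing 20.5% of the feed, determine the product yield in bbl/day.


Crude throughput = 101913 bbl/day
Fraction yield = 20.5%
yield = throughput * fraction / 100
yield = 101913 * 20.5 / 100 = 20892.165

20892.165 bbl/day


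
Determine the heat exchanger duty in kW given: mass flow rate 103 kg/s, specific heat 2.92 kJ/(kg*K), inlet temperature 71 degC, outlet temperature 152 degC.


Q = m_dot * cp * delta_T
delta_T = 152 - 71 = 81 K
Q = 103 * 2.92 * 81
= 300.76 * 81
= 24361.56 kW

24361.56 kW


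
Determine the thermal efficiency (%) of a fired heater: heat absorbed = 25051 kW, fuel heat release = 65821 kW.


Furnace efficiency = Q_absorbed / Q_fuel * 100
= 25051 / 65821 * 100 = 38.06

38.06 %


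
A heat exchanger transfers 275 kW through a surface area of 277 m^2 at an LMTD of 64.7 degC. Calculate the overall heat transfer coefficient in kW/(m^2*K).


From Q = U*A*LMTD, U = Q / (A * LMTD)
U = 275 / (277 * 64.7) = 275 / 17921.9 = 0.01534

0.01534 kW/(m^2*K)


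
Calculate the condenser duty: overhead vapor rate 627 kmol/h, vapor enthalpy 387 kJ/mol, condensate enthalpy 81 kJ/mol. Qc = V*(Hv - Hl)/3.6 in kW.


Qc = 627 * (387 - 81) / 3.6 = 627 * 306 / 3.6 = 53300

53300 kW


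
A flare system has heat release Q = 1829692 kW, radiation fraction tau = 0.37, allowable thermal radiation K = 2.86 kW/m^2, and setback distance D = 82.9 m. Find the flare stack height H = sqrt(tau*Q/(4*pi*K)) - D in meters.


tau*Q/(4*pi*K) = 0.37 * 1829692 / (4 * pi * 2.86) = 18836.7
sqrt(18836.7) = 137.247
H = 137.247 - 82.9 = 54.35

54.35 m


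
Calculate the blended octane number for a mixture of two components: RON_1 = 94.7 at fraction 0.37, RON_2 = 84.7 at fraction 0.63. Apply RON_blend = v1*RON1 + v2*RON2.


Linear blending: RON_blend = sum(vi * RONi)
Contribution 1: 0.37 * 94.7 = 35.039
Contribution 2: 0.63 * 84.7 = 53.361
RON_blend = 35.039 + 53.361 = 88.4

88.4


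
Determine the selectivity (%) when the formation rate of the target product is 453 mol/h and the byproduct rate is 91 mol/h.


Selectivity = desired / (desired + undesired) * 100
Total products = 453 + 91 = 544 mol/h
S = 453 / 544 * 100
= 0.8327 * 100
= 83.27 %

83.27 %


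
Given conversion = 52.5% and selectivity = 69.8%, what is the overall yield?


Overall yield = conversion (%) * selectivity (%) / 100
Conversion = 52.5%, Selectivity = 69.8%
Y = 52.5 * 69.8 / 100
= 36.645 %

36.645 %


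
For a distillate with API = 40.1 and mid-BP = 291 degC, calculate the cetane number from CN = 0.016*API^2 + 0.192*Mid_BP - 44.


CN = 0.016 * 40.1^2 + 0.192 * 291 - 44
CN = 25.72816 + 55.872 - 44 = 37.60016

37.60016


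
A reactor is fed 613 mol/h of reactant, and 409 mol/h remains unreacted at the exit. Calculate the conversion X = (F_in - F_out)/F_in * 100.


X = (F_in - F_out) / F_in * 100
Moles reacted = 613 - 409 = 204
X = 204 / 613 * 100
= 0.3328 * 100
= 33.28 %

33.28 %


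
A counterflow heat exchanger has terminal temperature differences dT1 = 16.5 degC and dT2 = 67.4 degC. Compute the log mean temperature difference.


LMTD = (dT1 - dT2) / ln(dT1/dT2)
= (16.5 - 67.4) / ln(16.5 / 67.4) = -50.9 / -1.40728 = 36.17

36.17 degC


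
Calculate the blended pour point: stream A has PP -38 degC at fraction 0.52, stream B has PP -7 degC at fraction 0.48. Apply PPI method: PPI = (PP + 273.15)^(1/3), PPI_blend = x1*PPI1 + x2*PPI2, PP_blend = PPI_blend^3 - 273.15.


PPI_1 = (-38 + 273.15)^(1/3) = 6.172318
PPI_2 = (-7 + 273.15)^(1/3) = 6.432436
PPI_blend = 0.52 * 6.172318 + 0.48 * 6.432436 = 6.297175
PP_blend = 6.297175^3 - 273.15 = 249.7108 - 273.15 = -23.44

-23.44 degC


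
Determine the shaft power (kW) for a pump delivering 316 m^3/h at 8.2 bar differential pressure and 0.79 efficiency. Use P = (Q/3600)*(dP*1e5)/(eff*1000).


Q = 316 / 3600 = 0.0877778 m^3/s
P = 0.0877778 * (8.2 * 1e5) / 0.79 / 1000 = 91.11

91.11 kW


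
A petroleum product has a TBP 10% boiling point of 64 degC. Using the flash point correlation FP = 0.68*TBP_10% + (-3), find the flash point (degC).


FP = 0.68 * 64 + (-3) = 40.52

40.52 degC


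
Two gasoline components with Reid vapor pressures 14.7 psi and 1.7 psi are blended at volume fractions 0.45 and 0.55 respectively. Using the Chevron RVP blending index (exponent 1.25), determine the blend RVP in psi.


Chevron index: RVP_blend = (sum xi*RVPi^1.25)^(1/1.25)
RVP^1.25 terms: 0.45 * 14.7^1.25 + 0.55 * 1.7^1.25 = 14.0203
RVP_blend = 14.0203^(1/1.25) = 8.268

8.268 psi


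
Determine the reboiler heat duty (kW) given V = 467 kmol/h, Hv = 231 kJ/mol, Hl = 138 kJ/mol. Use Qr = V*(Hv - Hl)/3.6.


Qr = 467 * (231 - 138) / 3.6 = 467 * 93 / 3.6 = 12060

12060 kW


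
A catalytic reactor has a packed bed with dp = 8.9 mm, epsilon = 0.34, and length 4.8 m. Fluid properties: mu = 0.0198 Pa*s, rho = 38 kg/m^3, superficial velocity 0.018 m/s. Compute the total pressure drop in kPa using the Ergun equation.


dp = 8.9 mm = 0.0089 m
Viscous term = 150*0.0198*0.018*(1-0.34)^2 / (0.0089^2*0.34^3) = 7479.97
Inertial term = 1.75*38*0.018^2*(1-0.34) / (0.0089*0.34^3) = 40.6522
dP/L = 7479.97 + 40.6522 = 7520.62 Pa/m
dP = 7520.62 * 4.8 / 1000 = 36.10 kPa

36.10 kPa


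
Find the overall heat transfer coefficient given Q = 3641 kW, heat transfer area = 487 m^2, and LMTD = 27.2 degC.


From Q = U*A*LMTD, U = Q / (A * LMTD)
U = 3641 / (487 * 27.2) = 3641 / 13246.4 = 0.2749

0.2749 kW/(m^2*K)


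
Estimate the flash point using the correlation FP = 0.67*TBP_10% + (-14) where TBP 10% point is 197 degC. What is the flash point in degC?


FP = 0.67 * 197 + (-14) = 117.99

117.99 degC


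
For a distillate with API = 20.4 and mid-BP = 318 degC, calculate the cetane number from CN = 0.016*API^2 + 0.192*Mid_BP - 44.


CN = 0.016 * 20.4^2 + 0.192 * 318 - 44
CN = 6.65856 + 61.056 - 44 = 23.71456

23.71456


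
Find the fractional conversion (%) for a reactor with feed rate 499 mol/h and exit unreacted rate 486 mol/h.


X = (F_in - F_out) / F_in * 100
Moles reacted = 499 - 486 = 13
X = 13 / 499 * 100
= 0.02605 * 100
= 2.605 %

2.605 %


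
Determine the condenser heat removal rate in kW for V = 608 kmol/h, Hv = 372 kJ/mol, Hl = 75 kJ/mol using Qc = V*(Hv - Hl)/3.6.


Qc = 608 * (372 - 75) / 3.6 = 608 * 297 / 3.6 = 50160

50160 kW


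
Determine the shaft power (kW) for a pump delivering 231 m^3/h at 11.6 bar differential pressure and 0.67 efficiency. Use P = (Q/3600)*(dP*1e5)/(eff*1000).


Q = 231 / 3600 = 0.0641667 m^3/s
P = 0.0641667 * (11.6 * 1e5) / 0.67 / 1000 = 111.1

111.1 kW


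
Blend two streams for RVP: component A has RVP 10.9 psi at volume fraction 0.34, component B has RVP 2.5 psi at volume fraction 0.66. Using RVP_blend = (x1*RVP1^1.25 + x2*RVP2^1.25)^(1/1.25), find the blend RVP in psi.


Chevron index: RVP_blend = (sum xi*RVPi^1.25)^(1/1.25)
RVP^1.25 terms: 0.34 * 10.9^1.25 + 0.66 * 2.5^1.25 = 8.80859
RVP_blend = 8.80859^(1/1.25) = 5.701

5.701 psi


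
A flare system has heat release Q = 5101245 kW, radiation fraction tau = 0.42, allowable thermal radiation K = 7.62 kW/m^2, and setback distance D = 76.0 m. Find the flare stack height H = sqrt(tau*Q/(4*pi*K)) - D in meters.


tau*Q/(4*pi*K) = 0.42 * 5101245 / (4 * pi * 7.62) = 22374.9
sqrt(22374.9) = 149.582
H = 149.582 - 76.0 = 73.58

73.58 m


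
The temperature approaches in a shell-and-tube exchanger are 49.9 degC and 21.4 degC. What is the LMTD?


LMTD = (dT1 - dT2) / ln(dT1/dT2)
= (49.9 - 21.4) / ln(49.9 / 21.4) = 28.5 / 0.84663 = 33.66

33.66 degC


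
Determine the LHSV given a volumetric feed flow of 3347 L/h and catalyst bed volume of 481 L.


LHSV = volumetric feed rate / catalyst volume
= 3347 L/h / 481 L
= 6.958 h^-1

6.958 h^-1


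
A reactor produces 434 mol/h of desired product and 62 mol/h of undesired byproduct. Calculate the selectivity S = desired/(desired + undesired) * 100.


Selectivity = desired / (desired + undesired) * 100
Total products = 434 + 62 = 496 mol/h
S = 434 / 496 * 100
= 0.8750 * 100
= 87.50 %

87.50 %


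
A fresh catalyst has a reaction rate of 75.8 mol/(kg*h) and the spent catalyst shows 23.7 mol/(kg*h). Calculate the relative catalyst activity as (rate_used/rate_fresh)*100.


Activity (%) = (rate_used / rate_fresh) * 100
rate_used = 23.7, rate_fresh = 75.8
= (23.7 / 75.8) * 100
= 0.3127 * 100 = 31.27

31.27 %


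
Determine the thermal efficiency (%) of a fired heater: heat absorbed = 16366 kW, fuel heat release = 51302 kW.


Furnace efficiency = Q_absorbed / Q_fuel * 100
= 16366 / 51302 * 100 = 31.90

31.90 %


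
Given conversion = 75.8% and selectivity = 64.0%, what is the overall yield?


Overall yield = conversion (%) * selectivity (%) / 100
Conversion = 75.8%, Selectivity = 64.0%
Y = 75.8 * 64.0 / 100
= 48.512 %

48.512 %


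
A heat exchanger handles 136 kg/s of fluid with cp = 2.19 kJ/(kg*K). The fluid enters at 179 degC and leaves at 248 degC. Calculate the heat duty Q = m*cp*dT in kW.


Q = m_dot * cp * delta_T
delta_T = 248 - 179 = 69 K
Q = 136 * 2.19 * 69
= 297.84 * 69
= 20550.96 kW

20550.96 kW


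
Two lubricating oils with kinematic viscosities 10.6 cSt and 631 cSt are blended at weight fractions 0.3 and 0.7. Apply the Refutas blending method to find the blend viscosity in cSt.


Refutas method: VBN_i = 14.534*ln(ln(visc_i + 0.8)) + 10.975, blended linearly by mass fraction; since VBN is linear in VBI_i = ln(ln(visc_i + 0.8)) and the fractions sum to 1, blend VBI directly: visc = exp(exp(VBI_blend)) - 0.8
VBI_1 = ln(ln(10.6 + 0.8)) = 0.889377
VBI_2 = ln(ln(631 + 0.8)) = 1.86386
VBI_blend = 0.3 * 0.889377 + 0.7 * 1.86386 = 1.57152
visc_blend = exp(exp(1.57152)) - 0.8 = 122.4

122.4 cSt


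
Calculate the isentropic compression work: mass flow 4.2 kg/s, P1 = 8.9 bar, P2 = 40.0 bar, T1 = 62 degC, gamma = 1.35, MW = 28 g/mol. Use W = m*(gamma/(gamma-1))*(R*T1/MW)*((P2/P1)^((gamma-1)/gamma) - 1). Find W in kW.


Isentropic work: W = m*(gamma/(gamma-1))*(R*T1/MW)*((P2/P1)^((gamma-1)/gamma) - 1)
T1 = 62 + 273.15 = 335.15 K
Pressure ratio = 40.0 / 8.9 = 4.49438
Exponent = (1.35 - 1)/1.35 = 0.259259
(P2/P1)^exp - 1 = 4.49438^0.259259 - 1 = 0.476422
W = 4.2 * 1.35 / 0.35 * 8.314 * 335.15 / 28 * 0.476422 = 768.1

768.1 kW


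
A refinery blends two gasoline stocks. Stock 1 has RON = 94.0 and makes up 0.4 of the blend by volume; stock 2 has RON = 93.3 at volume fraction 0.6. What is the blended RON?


Linear blending: RON_blend = sum(vi * RONi)
Contribution 1: 0.4 * 94.0 = 37.6
Contribution 2: 0.6 * 93.3 = 55.98
RON_blend = 37.6 + 55.98 = 93.58

93.58


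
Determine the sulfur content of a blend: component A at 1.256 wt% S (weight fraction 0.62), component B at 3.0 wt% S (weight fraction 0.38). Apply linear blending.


Linear sulfur blending: S_blend = x1*S1 + x2*S2
Contribution 1: 0.62 * 1.256 = 0.77872 wt%
Contribution 2: 0.38 * 3.0 = 1.14 wt%
S_blend = 0.77872 + 1.14 = 1.91872

1.91872 wt%


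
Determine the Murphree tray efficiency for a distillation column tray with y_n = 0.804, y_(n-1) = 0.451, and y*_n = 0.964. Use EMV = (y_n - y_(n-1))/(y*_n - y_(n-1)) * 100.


Murphree vapor efficiency: EMV = (y_n - y_(n-1)) / (y*_n - y_(n-1)) * 100
EMV = (0.804 - 0.451) / (0.964 - 0.451) * 100 = 0.353 / 0.513 * 100 = 68.81

68.81 %


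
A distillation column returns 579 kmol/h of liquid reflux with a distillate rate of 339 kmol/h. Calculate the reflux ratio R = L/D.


Reflux ratio definition: R = L / D (liquid returned / distillate withdrawn)
L = 579 kmol/h, D = 339 kmol/h
R = 579 / 339 = 1.708

1.708


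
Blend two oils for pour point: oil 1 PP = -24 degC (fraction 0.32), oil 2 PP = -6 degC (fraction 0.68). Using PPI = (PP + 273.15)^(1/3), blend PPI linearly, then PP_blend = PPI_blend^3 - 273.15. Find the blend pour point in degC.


PPI_1 = (-24 + 273.15)^(1/3) = 6.292458
PPI_2 = (-6 + 273.15)^(1/3) = 6.440482
PPI_blend = 0.32 * 6.292458 + 0.68 * 6.440482 = 6.393114
PP_blend = 6.393114^3 - 273.15 = 261.2988 - 273.15 = -11.85

-11.85 degC


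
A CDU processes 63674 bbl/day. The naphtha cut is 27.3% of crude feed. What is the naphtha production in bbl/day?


Crude throughput = 63674 bbl/day
Fraction yield = 27.3%
yield = throughput * fraction / 100
yield = 63674 * 27.3 / 100 = 17383.002

17383.002 bbl/day


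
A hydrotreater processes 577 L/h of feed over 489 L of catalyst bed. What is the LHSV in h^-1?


LHSV = volumetric feed rate / catalyst volume
= 577 L/h / 489 L
= 1.180 h^-1

1.180 h^-1


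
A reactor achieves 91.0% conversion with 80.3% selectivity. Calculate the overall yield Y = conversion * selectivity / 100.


Overall yield = conversion (%) * selectivity (%) / 100
Conversion = 91.0%, Selectivity = 80.3%
Y = 91.0 * 80.3 / 100
= 73.073 %

73.073 %


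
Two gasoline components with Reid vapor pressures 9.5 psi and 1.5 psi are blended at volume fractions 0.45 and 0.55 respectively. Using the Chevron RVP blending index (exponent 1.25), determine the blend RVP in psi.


Chevron index: RVP_blend = (sum xi*RVPi^1.25)^(1/1.25)
RVP^1.25 terms: 0.45 * 9.5^1.25 + 0.55 * 1.5^1.25 = 8.41829
RVP_blend = 8.41829^(1/1.25) = 5.498

5.498 psi


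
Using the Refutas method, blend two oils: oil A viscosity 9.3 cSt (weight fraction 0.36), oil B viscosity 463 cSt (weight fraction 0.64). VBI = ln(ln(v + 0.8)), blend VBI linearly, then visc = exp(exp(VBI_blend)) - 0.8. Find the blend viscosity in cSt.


Refutas method: VBN_i = 14.534*ln(ln(visc_i + 0.8)) + 10.975, blended linearly by mass fraction; since VBN is linear in VBI_i = ln(ln(visc_i + 0.8)) and the fractions sum to 1, blend VBI directly: visc = exp(exp(VBI_blend)) - 0.8
VBI_1 = ln(ln(9.3 + 0.8)) = 0.838345
VBI_2 = ln(ln(463 + 0.8)) = 1.81474
VBI_blend = 0.36 * 0.838345 + 0.64 * 1.81474 = 1.46324
visc_blend = exp(exp(1.46324)) - 0.8 = 74.38

74.38 cSt


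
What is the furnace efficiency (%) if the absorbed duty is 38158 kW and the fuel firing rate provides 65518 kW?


Furnace efficiency = Q_absorbed / Q_fuel * 100
= 38158 / 65518 * 100 = 58.24

58.24 %


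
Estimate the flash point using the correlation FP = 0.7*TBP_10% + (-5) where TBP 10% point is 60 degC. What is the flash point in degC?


FP = 0.7 * 60 + (-5) = 37

37 degC


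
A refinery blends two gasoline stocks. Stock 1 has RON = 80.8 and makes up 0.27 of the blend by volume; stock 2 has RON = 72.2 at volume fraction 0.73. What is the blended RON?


Linear blending: RON_blend = sum(vi * RONi)
Contribution 1: 0.27 * 80.8 = 21.816
Contribution 2: 0.73 * 72.2 = 52.706
RON_blend = 21.816 + 52.706 = 74.522

74.522


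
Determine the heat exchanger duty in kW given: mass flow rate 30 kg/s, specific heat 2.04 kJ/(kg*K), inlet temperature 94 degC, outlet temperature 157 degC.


Q = m_dot * cp * delta_T
delta_T = 157 - 94 = 63 K
Q = 30 * 2.04 * 63
= 61.2 * 63
= 3855.6 kW

3855.6 kW


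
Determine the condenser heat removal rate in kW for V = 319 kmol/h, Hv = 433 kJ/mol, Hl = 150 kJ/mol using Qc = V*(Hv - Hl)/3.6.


Qc = 319 * (433 - 150) / 3.6 = 319 * 283 / 3.6 = 25080

25080 kW


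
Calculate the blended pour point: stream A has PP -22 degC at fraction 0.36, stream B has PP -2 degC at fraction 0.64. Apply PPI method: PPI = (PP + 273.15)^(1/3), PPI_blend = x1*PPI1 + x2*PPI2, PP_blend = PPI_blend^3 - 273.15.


PPI_1 = (-22 + 273.15)^(1/3) = 6.30925
PPI_2 = (-2 + 273.15)^(1/3) = 6.472467
PPI_blend = 0.36 * 6.30925 + 0.64 * 6.472467 = 6.413709
PP_blend = 6.413709^3 - 273.15 = 263.8322 - 273.15 = -9.32

-9.32 degC


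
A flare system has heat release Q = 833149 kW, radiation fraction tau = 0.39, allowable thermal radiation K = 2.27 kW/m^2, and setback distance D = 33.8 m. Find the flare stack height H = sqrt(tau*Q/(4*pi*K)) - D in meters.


tau*Q/(4*pi*K) = 0.39 * 833149 / (4 * pi * 2.27) = 11390.7
sqrt(11390.7) = 106.727
H = 106.727 - 33.8 = 72.93

72.93 m


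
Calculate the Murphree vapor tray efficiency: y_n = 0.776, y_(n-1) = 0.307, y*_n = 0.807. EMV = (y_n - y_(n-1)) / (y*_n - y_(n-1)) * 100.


Murphree vapor efficiency: EMV = (y_n - y_(n-1)) / (y*_n - y_(n-1)) * 100
EMV = (0.776 - 0.307) / (0.807 - 0.307) * 100 = 0.469 / 0.5 * 100 = 93.80

93.80 %


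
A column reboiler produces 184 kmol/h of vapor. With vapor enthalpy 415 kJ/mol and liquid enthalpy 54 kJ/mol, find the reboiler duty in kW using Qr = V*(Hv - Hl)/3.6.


Qr = 184 * (415 - 54) / 3.6 = 184 * 361 / 3.6 = 18450

18450 kW


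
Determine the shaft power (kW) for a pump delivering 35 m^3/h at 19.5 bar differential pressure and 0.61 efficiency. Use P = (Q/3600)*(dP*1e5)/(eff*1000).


Q = 35 / 3600 = 0.00972222 m^3/s
P = 0.00972222 * (19.5 * 1e5) / 0.61 / 1000 = 31.08

31.08 kW


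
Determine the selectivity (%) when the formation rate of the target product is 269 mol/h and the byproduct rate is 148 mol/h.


Selectivity = desired / (desired + undesired) * 100
Total products = 269 + 148 = 417 mol/h
S = 269 / 417 * 100
= 0.6451 * 100
= 64.51 %

64.51 %


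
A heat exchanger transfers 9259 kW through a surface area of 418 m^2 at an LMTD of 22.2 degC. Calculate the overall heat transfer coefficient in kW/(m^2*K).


From Q = U*A*LMTD, U = Q / (A * LMTD)
U = 9259 / (418 * 22.2) = 9259 / 9279.6 = 0.9978

0.9978 kW/(m^2*K)


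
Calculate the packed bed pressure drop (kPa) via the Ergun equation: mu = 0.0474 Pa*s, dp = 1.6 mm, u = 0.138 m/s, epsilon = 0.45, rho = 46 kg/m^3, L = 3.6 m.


dp = 1.6 mm = 0.0016 m
Viscous term = 150*0.0474*0.138*(1-0.45)^2 / (0.0016^2*0.45^3) = 1272320
Inertial term = 1.75*46*0.138^2*(1-0.45) / (0.0016*0.45^3) = 5783.08
dP/L = 1272320 + 5783.08 = 1278100 Pa/m
dP = 1278100 * 3.6 / 1000 = 4601 kPa

4601 kPa


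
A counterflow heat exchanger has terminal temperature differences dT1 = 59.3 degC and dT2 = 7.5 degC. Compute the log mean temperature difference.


LMTD = (dT1 - dT2) / ln(dT1/dT2)
= (59.3 - 7.5) / ln(59.3 / 7.5) = 51.8 / 2.06771 = 25.05

25.05 degC


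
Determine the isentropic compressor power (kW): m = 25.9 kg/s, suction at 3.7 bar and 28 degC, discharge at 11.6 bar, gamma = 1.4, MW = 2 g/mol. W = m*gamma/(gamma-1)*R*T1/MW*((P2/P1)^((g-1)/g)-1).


Isentropic work: W = m*(gamma/(gamma-1))*(R*T1/MW)*((P2/P1)^((gamma-1)/gamma) - 1)
T1 = 28 + 273.15 = 301.15 K
Pressure ratio = 11.6 / 3.7 = 3.13514
Exponent = (1.4 - 1)/1.4 = 0.285714
(P2/P1)^exp - 1 = 3.13514^0.285714 - 1 = 0.386078
W = 25.9 * 1.4 / 0.4 * 8.314 * 301.15 / 2 * 0.386078 = 43810

43810 kW


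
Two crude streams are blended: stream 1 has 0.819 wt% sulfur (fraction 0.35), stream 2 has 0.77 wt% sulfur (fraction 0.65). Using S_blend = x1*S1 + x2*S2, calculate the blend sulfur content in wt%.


Linear sulfur blending: S_blend = x1*S1 + x2*S2
Contribution 1: 0.35 * 0.819 = 0.28665 wt%
Contribution 2: 0.65 * 0.77 = 0.5005 wt%
S_blend = 0.28665 + 0.5005 = 0.78715

0.78715 wt%


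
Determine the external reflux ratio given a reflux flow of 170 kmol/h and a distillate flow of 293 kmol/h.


Reflux ratio definition: R = L / D (liquid returned / distillate withdrawn)
L = 170 kmol/h, D = 293 kmol/h
R = 170 / 293 = 0.5802

0.5802


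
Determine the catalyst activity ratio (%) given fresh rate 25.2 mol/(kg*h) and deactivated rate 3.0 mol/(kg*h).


Activity (%) = (rate_used / rate_fresh) * 100
rate_used = 3.0, rate_fresh = 25.2
= (3.0 / 25.2) * 100
= 0.1190 * 100 = 11.90

11.90 %


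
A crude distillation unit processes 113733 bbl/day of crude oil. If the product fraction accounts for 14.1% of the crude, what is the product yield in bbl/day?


Crude throughput = 113733 bbl/day
Fraction yield = 14.1%
yield = throughput * fraction / 100
yield = 113733 * 14.1 / 100 = 16036.353

16036.353 bbl/day


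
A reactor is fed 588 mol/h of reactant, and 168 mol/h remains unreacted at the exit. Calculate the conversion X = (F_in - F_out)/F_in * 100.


X = (F_in - F_out) / F_in * 100
Moles reacted = 588 - 168 = 420
X = 420 / 588 * 100
= 0.7143 * 100
= 71.43 %

71.43 %


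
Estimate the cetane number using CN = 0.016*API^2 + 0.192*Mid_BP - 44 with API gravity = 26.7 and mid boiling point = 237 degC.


CN = 0.016 * 26.7^2 + 0.192 * 237 - 44
CN = 11.40624 + 45.504 - 44 = 12.91024

12.91024


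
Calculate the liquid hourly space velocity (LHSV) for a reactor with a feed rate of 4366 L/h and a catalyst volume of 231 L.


LHSV = volumetric feed rate / catalyst volume
= 4366 L/h / 231 L
= 18.90 h^-1

18.90 h^-1


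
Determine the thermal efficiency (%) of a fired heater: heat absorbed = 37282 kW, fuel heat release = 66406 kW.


Furnace efficiency = Q_absorbed / Q_fuel * 100
= 37282 / 66406 * 100 = 56.14

56.14 %


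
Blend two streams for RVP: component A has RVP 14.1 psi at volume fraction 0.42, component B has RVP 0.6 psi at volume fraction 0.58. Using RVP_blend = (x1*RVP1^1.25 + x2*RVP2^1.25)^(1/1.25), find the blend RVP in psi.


Chevron index: RVP_blend = (sum xi*RVPi^1.25)^(1/1.25)
RVP^1.25 terms: 0.42 * 14.1^1.25 + 0.58 * 0.6^1.25 = 11.7818
RVP_blend = 11.7818^(1/1.25) = 7.194

7.194 psi


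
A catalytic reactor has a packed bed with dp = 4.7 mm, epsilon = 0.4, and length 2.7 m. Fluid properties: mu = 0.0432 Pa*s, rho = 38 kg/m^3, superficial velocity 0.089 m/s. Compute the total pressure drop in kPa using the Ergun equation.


dp = 4.7 mm = 0.0047 m
Viscous term = 150*0.0432*0.089*(1-0.4)^2 / (0.0047^2*0.4^3) = 146856
Inertial term = 1.75*38*0.089^2*(1-0.4) / (0.0047*0.4^3) = 1050.69
dP/L = 146856 + 1050.69 = 147907 Pa/m
dP = 147907 * 2.7 / 1000 = 399.3 kPa

399.3 kPa
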